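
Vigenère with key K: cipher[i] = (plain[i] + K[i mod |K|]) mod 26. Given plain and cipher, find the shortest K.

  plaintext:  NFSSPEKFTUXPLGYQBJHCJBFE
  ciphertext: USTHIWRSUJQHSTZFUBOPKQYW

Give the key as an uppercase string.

  i= 0: U-N =  7 → H
  i= 1: S-F = 13 → N
  i= 2: T-S =  1 → B
  i= 3: H-S = 15 → P
  i= 4: I-P = 19 → T
  i= 5: W-E = 18 → S
  i= 6: R-K =  7 → H
  i= 7: S-F = 13 → N
  i= 8: U-T =  1 → B
  i= 9: J-U = 15 → P
  i=10: Q-X = 19 → T
  i=11: H-P = 18 → S
  i=12: S-L =  7 → H
  i=13: T-G = 13 → N
  i=14: Z-Y =  1 → B
  i=15: F-Q = 15 → P
  i=16: U-B = 19 → T
  i=17: B-J = 18 → S
  i=18: O-H =  7 → H
  i=19: P-C = 13 → N
  i=20: K-J =  1 → B
  i=21: Q-B = 15 → P
  i=22: Y-F = 19 → T
  i=23: W-E = 18 → S
  shifts repeat with period 6: HNBPTS

HNBPTS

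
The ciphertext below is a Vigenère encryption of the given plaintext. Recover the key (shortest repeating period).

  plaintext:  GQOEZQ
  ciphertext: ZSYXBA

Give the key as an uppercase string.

  i= 0: Z-G = 19 → T
  i= 1: S-Q =  2 → C
  i= 2: Y-O = 10 → K
  i= 3: X-E = 19 → T
  i= 4: B-Z =  2 → C
  i= 5: A-Q = 10 → K
  shifts repeat with period 3: TCK

TCK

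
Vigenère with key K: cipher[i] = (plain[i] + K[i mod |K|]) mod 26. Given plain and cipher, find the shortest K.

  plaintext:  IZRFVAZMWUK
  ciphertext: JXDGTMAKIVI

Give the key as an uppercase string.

  i= 0: J-I =  1 → B
  i= 1: X-Z = 24 → Y
  i= 2: D-R = 12 → M
  i= 3: G-F =  1 → B
  i= 4: T-V = 24 → Y
  i= 5: M-A = 12 → M
  i= 6: A-Z =  1 → B
  i= 7: K-M = 24 → Y
  i= 8: I-W = 12 → M
  i= 9: V-U =  1 → B
  i=10: I-K = 24 → Y
  shifts repeat with period 3: BYM

BYM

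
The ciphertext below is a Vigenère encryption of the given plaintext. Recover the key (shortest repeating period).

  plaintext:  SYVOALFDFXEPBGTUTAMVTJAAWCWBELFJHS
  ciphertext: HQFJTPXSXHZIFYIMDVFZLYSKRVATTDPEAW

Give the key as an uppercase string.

PSKVTES

  i= 0: H-S = 15 → P
  i= 1: Q-Y = 18 → S
  i= 2: F-V = 10 → K
  i= 3: J-O = 21 → V
  i= 4: T-A = 19 → T
  i= 5: P-L =  4 → E
  i= 6: X-F = 18 → S
  i= 7: S-D = 15 → P
  i= 8: X-F = 18 → S
  i= 9: H-X = 10 → K
  i=10: Z-E = 21 → V
  i=11: I-P = 19 → T
  i=12: F-B =  4 → E
  i=13: Y-G = 18 → S
  i=14: I-T = 15 → P
  i=15: M-U = 18 → S
  i=16: D-T = 10 → K
  i=17: V-A = 21 → V
  i=18: F-M = 19 → T
  i=19: Z-V =  4 → E
  i=20: L-T = 18 → S
  i=21: Y-J = 15 → P
  i=22: S-A = 18 → S
  i=23: K-A = 10 → K
  i=24: R-W = 21 → V
  i=25: V-C = 19 → T
  i=26: A-W =  4 → E
  i=27: T-B = 18 → S
  i=28: T-E = 15 → P
  i=29: D-L = 18 → S
  i=30: P-F = 10 → K
  i=31: E-J = 21 → V
  i=32: A-H = 19 → T
  i=33: W-S =  4 → E
  shifts repeat with period 7: PSKVTES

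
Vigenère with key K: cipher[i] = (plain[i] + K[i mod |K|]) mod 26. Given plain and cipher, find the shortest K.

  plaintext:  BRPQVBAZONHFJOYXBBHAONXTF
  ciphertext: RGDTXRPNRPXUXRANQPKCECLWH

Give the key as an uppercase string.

  i= 0: R-B = 16 → Q
  i= 1: G-R = 15 → P
  i= 2: D-P = 14 → O
  i= 3: T-Q =  3 → D
  i= 4: X-V =  2 → C
  i= 5: R-B = 16 → Q
  i= 6: P-A = 15 → P
  i= 7: N-Z = 14 → O
  i= 8: R-O =  3 → D
  i= 9: P-N =  2 → C
  i=10: X-H = 16 → Q
  i=11: U-F = 15 → P
  i=12: X-J = 14 → O
  i=13: R-O =  3 → D
  i=14: A-Y =  2 → C
  i=15: N-X = 16 → Q
  i=16: Q-B = 15 → P
  i=17: P-B = 14 → O
  i=18: K-H =  3 → D
  i=19: C-A =  2 → C
  i=20: E-O = 16 → Q
  i=21: C-N = 15 → P
  i=22: L-X = 14 → O
  i=23: W-T =  3 → D
  i=24: H-F =  2 → C
  shifts repeat with period 5: QPODC

QPODC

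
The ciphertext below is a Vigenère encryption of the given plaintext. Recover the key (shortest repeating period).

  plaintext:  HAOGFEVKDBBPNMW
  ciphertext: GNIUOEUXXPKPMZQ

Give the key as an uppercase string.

ZNUOJA

  i= 0: G-H = 25 → Z
  i= 1: N-A = 13 → N
  i= 2: I-O = 20 → U
  i= 3: U-G = 14 → O
  i= 4: O-F =  9 → J
  i= 5: E-E =  0 → A
  i= 6: U-V = 25 → Z
  i= 7: X-K = 13 → N
  i= 8: X-D = 20 → U
  i= 9: P-B = 14 → O
  i=10: K-B =  9 → J
  i=11: P-P =  0 → A
  i=12: M-N = 25 → Z
  i=13: Z-M = 13 → N
  i=14: Q-W = 20 → U
  shifts repeat with period 6: ZNUOJA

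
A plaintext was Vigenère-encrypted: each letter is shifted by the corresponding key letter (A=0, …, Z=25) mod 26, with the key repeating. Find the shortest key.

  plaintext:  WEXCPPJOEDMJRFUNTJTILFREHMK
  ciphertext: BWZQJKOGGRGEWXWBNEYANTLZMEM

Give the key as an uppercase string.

  i= 0: B-W =  5 → F
  i= 1: W-E = 18 → S
  i= 2: Z-X =  2 → C
  i= 3: Q-C = 14 → O
  i= 4: J-P = 20 → U
  i= 5: K-P = 21 → V
  i= 6: O-J =  5 → F
  i= 7: G-O = 18 → S
  i= 8: G-E =  2 → C
  i= 9: R-D = 14 → O
  i=10: G-M = 20 → U
  i=11: E-J = 21 → V
  i=12: W-R =  5 → F
  i=13: X-F = 18 → S
  i=14: W-U =  2 → C
  i=15: B-N = 14 → O
  i=16: N-T = 20 → U
  i=17: E-J = 21 → V
  i=18: Y-T =  5 → F
  i=19: A-I = 18 → S
  i=20: N-L =  2 → C
  i=21: T-F = 14 → O
  i=22: L-R = 20 → U
  i=23: Z-E = 21 → V
  i=24: M-H =  5 → F
  i=25: E-M = 18 → S
  i=26: M-K =  2 → C
  shifts repeat with period 6: FSCOUV

FSCOUV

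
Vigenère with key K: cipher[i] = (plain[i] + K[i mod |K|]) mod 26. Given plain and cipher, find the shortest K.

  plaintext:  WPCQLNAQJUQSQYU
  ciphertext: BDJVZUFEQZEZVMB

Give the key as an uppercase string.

FOH

  i= 0: B-W =  5 → F
  i= 1: D-P = 14 → O
  i= 2: J-C =  7 → H
  i= 3: V-Q =  5 → F
  i= 4: Z-L = 14 → O
  i= 5: U-N =  7 → H
  i= 6: F-A =  5 → F
  i= 7: E-Q = 14 → O
  i= 8: Q-J =  7 → H
  i= 9: Z-U =  5 → F
  i=10: E-Q = 14 → O
  i=11: Z-S =  7 → H
  i=12: V-Q =  5 → F
  i=13: M-Y = 14 → O
  i=14: B-U =  7 → H
  shifts repeat with period 3: FOH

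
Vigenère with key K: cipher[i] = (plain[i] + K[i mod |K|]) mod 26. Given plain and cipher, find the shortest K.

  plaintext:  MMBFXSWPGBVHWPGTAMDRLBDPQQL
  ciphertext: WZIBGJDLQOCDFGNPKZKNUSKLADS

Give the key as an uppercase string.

  i= 0: W-M = 10 → K
  i= 1: Z-M = 13 → N
  i= 2: I-B =  7 → H
  i= 3: B-F = 22 → W
  i= 4: G-X =  9 → J
  i= 5: J-S = 17 → R
  i= 6: D-W =  7 → H
  i= 7: L-P = 22 → W
  i= 8: Q-G = 10 → K
  i= 9: O-B = 13 → N
  i=10: C-V =  7 → H
  i=11: D-H = 22 → W
  i=12: F-W =  9 → J
  i=13: G-P = 17 → R
  i=14: N-G =  7 → H
  i=15: P-T = 22 → W
  i=16: K-A = 10 → K
  i=17: Z-M = 13 → N
  i=18: K-D =  7 → H
  i=19: N-R = 22 → W
  i=20: U-L =  9 → J
  i=21: S-B = 17 → R
  i=22: K-D =  7 → H
  i=23: L-P = 22 → W
  i=24: A-Q = 10 → K
  i=25: D-Q = 13 → N
  i=26: S-L =  7 → H
  shifts repeat with period 8: KNHWJRHW

KNHWJRHW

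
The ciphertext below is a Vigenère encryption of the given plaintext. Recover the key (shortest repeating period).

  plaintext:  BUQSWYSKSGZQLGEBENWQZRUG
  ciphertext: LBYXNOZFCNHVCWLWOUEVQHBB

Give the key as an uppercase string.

  i= 0: L-B = 10 → K
  i= 1: B-U =  7 → H
  i= 2: Y-Q =  8 → I
  i= 3: X-S =  5 → F
  i= 4: N-W = 17 → R
  i= 5: O-Y = 16 → Q
  i= 6: Z-S =  7 → H
  i= 7: F-K = 21 → V
  i= 8: C-S = 10 → K
  i= 9: N-G =  7 → H
  i=10: H-Z =  8 → I
  i=11: V-Q =  5 → F
  i=12: C-L = 17 → R
  i=13: W-G = 16 → Q
  i=14: L-E =  7 → H
  i=15: W-B = 21 → V
  i=16: O-E = 10 → K
  i=17: U-N =  7 → H
  i=18: E-W =  8 → I
  i=19: V-Q =  5 → F
  i=20: Q-Z = 17 → R
  i=21: H-R = 16 → Q
  i=22: B-U =  7 → H
  i=23: B-G = 21 → V
  shifts repeat with period 8: KHIFRQHV

KHIFRQHV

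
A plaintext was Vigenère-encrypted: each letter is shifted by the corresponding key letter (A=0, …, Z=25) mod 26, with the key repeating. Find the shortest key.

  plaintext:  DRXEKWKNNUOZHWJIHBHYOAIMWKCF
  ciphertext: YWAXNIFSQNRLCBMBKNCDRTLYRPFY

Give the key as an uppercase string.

VFDTDM

  i= 0: Y-D = 21 → V
  i= 1: W-R =  5 → F
  i= 2: A-X =  3 → D
  i= 3: X-E = 19 → T
  i= 4: N-K =  3 → D
  i= 5: I-W = 12 → M
  i= 6: F-K = 21 → V
  i= 7: S-N =  5 → F
  i= 8: Q-N =  3 → D
  i= 9: N-U = 19 → T
  i=10: R-O =  3 → D
  i=11: L-Z = 12 → M
  i=12: C-H = 21 → V
  i=13: B-W =  5 → F
  i=14: M-J =  3 → D
  i=15: B-I = 19 → T
  i=16: K-H =  3 → D
  i=17: N-B = 12 → M
  i=18: C-H = 21 → V
  i=19: D-Y =  5 → F
  i=20: R-O =  3 → D
  i=21: T-A = 19 → T
  i=22: L-I =  3 → D
  i=23: Y-M = 12 → M
  i=24: R-W = 21 → V
  i=25: P-K =  5 → F
  i=26: F-C =  3 → D
  i=27: Y-F = 19 → T
  shifts repeat with period 6: VFDTDM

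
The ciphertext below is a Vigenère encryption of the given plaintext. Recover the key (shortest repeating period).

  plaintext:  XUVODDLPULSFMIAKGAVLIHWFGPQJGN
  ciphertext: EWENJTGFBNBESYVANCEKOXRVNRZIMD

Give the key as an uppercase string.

HCJZGQVQ

  i= 0: E-X =  7 → H
  i= 1: W-U =  2 → C
  i= 2: E-V =  9 → J
  i= 3: N-O = 25 → Z
  i= 4: J-D =  6 → G
  i= 5: T-D = 16 → Q
  i= 6: G-L = 21 → V
  i= 7: F-P = 16 → Q
  i= 8: B-U =  7 → H
  i= 9: N-L =  2 → C
  i=10: B-S =  9 → J
  i=11: E-F = 25 → Z
  i=12: S-M =  6 → G
  i=13: Y-I = 16 → Q
  i=14: V-A = 21 → V
  i=15: A-K = 16 → Q
  i=16: N-G =  7 → H
  i=17: C-A =  2 → C
  i=18: E-V =  9 → J
  i=19: K-L = 25 → Z
  i=20: O-I =  6 → G
  i=21: X-H = 16 → Q
  i=22: R-W = 21 → V
  i=23: V-F = 16 → Q
  i=24: N-G =  7 → H
  i=25: R-P =  2 → C
  i=26: Z-Q =  9 → J
  i=27: I-J = 25 → Z
  i=28: M-G =  6 → G
  i=29: D-N = 16 → Q
  shifts repeat with period 8: HCJZGQVQ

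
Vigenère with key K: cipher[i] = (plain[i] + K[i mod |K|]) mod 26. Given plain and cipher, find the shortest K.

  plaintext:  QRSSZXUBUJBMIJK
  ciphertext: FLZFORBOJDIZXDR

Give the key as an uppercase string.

PUHN

  i= 0: F-Q = 15 → P
  i= 1: L-R = 20 → U
  i= 2: Z-S =  7 → H
  i= 3: F-S = 13 → N
  i= 4: O-Z = 15 → P
  i= 5: R-X = 20 → U
  i= 6: B-U =  7 → H
  i= 7: O-B = 13 → N
  i= 8: J-U = 15 → P
  i= 9: D-J = 20 → U
  i=10: I-B =  7 → H
  i=11: Z-M = 13 → N
  i=12: X-I = 15 → P
  i=13: D-J = 20 → U
  i=14: R-K =  7 → H
  shifts repeat with period 4: PUHN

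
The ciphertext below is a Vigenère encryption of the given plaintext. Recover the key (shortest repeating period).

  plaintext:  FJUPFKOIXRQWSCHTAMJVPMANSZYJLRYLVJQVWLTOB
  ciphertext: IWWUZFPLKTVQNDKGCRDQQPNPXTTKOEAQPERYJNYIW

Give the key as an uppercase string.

  i= 0: I-F =  3 → D
  i= 1: W-J = 13 → N
  i= 2: W-U =  2 → C
  i= 3: U-P =  5 → F
  i= 4: Z-F = 20 → U
  i= 5: F-K = 21 → V
  i= 6: P-O =  1 → B
  i= 7: L-I =  3 → D
  i= 8: K-X = 13 → N
  i= 9: T-R =  2 → C
  i=10: V-Q =  5 → F
  i=11: Q-W = 20 → U
  i=12: N-S = 21 → V
  i=13: D-C =  1 → B
  i=14: K-H =  3 → D
  i=15: G-T = 13 → N
  i=16: C-A =  2 → C
  i=17: R-M =  5 → F
  i=18: D-J = 20 → U
  i=19: Q-V = 21 → V
  i=20: Q-P =  1 → B
  i=21: P-M =  3 → D
  i=22: N-A = 13 → N
  i=23: P-N =  2 → C
  i=24: X-S =  5 → F
  i=25: T-Z = 20 → U
  i=26: T-Y = 21 → V
  i=27: K-J =  1 → B
  i=28: O-L =  3 → D
  i=29: E-R = 13 → N
  i=30: A-Y =  2 → C
  i=31: Q-L =  5 → F
  i=32: P-V = 20 → U
  i=33: E-J = 21 → V
  i=34: R-Q =  1 → B
  i=35: Y-V =  3 → D
  i=36: J-W = 13 → N
  i=37: N-L =  2 → C
  i=38: Y-T =  5 → F
  i=39: I-O = 20 → U
  i=40: W-B = 21 → V
  shifts repeat with period 7: DNCFUVB

DNCFUVB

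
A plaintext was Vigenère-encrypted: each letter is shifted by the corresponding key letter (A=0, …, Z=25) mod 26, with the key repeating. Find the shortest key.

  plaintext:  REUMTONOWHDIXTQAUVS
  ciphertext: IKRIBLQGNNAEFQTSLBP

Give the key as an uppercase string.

RGXWIXDS

  i= 0: I-R = 17 → R
  i= 1: K-E =  6 → G
  i= 2: R-U = 23 → X
  i= 3: I-M = 22 → W
  i= 4: B-T =  8 → I
  i= 5: L-O = 23 → X
  i= 6: Q-N =  3 → D
  i= 7: G-O = 18 → S
  i= 8: N-W = 17 → R
  i= 9: N-H =  6 → G
  i=10: A-D = 23 → X
  i=11: E-I = 22 → W
  i=12: F-X =  8 → I
  i=13: Q-T = 23 → X
  i=14: T-Q =  3 → D
  i=15: S-A = 18 → S
  i=16: L-U = 17 → R
  i=17: B-V =  6 → G
  i=18: P-S = 23 → X
  shifts repeat with period 8: RGXWIXDS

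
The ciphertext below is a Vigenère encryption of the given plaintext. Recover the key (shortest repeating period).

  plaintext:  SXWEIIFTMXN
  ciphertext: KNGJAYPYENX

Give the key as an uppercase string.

SQKF

  i= 0: K-S = 18 → S
  i= 1: N-X = 16 → Q
  i= 2: G-W = 10 → K
  i= 3: J-E =  5 → F
  i= 4: A-I = 18 → S
  i= 5: Y-I = 16 → Q
  i= 6: P-F = 10 → K
  i= 7: Y-T =  5 → F
  i= 8: E-M = 18 → S
  i= 9: N-X = 16 → Q
  i=10: X-N = 10 → K
  shifts repeat with period 4: SQKF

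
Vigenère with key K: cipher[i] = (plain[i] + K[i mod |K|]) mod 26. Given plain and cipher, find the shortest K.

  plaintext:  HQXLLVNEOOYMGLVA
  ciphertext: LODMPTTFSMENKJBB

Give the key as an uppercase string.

  i= 0: L-H =  4 → E
  i= 1: O-Q = 24 → Y
  i= 2: D-X =  6 → G
  i= 3: M-L =  1 → B
  i= 4: P-L =  4 → E
  i= 5: T-V = 24 → Y
  i= 6: T-N =  6 → G
  i= 7: F-E =  1 → B
  i= 8: S-O =  4 → E
  i= 9: M-O = 24 → Y
  i=10: E-Y =  6 → G
  i=11: N-M =  1 → B
  i=12: K-G =  4 → E
  i=13: J-L = 24 → Y
  i=14: B-V =  6 → G
  i=15: B-A =  1 → B
  shifts repeat with period 4: EYGB

EYGB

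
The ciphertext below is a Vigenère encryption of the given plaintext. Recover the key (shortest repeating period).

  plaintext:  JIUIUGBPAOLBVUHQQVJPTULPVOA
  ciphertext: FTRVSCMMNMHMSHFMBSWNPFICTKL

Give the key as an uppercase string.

WLXNY

  i= 0: F-J = 22 → W
  i= 1: T-I = 11 → L
  i= 2: R-U = 23 → X
  i= 3: V-I = 13 → N
  i= 4: S-U = 24 → Y
  i= 5: C-G = 22 → W
  i= 6: M-B = 11 → L
  i= 7: M-P = 23 → X
  i= 8: N-A = 13 → N
  i= 9: M-O = 24 → Y
  i=10: H-L = 22 → W
  i=11: M-B = 11 → L
  i=12: S-V = 23 → X
  i=13: H-U = 13 → N
  i=14: F-H = 24 → Y
  i=15: M-Q = 22 → W
  i=16: B-Q = 11 → L
  i=17: S-V = 23 → X
  i=18: W-J = 13 → N
  i=19: N-P = 24 → Y
  i=20: P-T = 22 → W
  i=21: F-U = 11 → L
  i=22: I-L = 23 → X
  i=23: C-P = 13 → N
  i=24: T-V = 24 → Y
  i=25: K-O = 22 → W
  i=26: L-A = 11 → L
  shifts repeat with period 5: WLXNY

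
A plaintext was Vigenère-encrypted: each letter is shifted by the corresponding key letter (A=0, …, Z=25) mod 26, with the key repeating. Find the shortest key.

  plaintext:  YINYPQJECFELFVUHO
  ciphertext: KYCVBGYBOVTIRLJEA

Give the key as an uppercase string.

MQPX

  i= 0: K-Y = 12 → M
  i= 1: Y-I = 16 → Q
  i= 2: C-N = 15 → P
  i= 3: V-Y = 23 → X
  i= 4: B-P = 12 → M
  i= 5: G-Q = 16 → Q
  i= 6: Y-J = 15 → P
  i= 7: B-E = 23 → X
  i= 8: O-C = 12 → M
  i= 9: V-F = 16 → Q
  i=10: T-E = 15 → P
  i=11: I-L = 23 → X
  i=12: R-F = 12 → M
  i=13: L-V = 16 → Q
  i=14: J-U = 15 → P
  i=15: E-H = 23 → X
  i=16: A-O = 12 → M
  shifts repeat with period 4: MQPX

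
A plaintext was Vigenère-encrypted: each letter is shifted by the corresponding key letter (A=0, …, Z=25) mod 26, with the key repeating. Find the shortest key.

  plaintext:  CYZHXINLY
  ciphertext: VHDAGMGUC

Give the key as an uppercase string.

TJE

  i= 0: V-C = 19 → T
  i= 1: H-Y =  9 → J
  i= 2: D-Z =  4 → E
  i= 3: A-H = 19 → T
  i= 4: G-X =  9 → J
  i= 5: M-I =  4 → E
  i= 6: G-N = 19 → T
  i= 7: U-L =  9 → J
  i= 8: C-Y =  4 → E
  shifts repeat with period 3: TJE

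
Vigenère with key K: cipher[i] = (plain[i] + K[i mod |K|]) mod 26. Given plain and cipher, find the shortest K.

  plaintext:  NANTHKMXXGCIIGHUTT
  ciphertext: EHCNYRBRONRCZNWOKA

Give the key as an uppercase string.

RHPU

  i= 0: E-N = 17 → R
  i= 1: H-A =  7 → H
  i= 2: C-N = 15 → P
  i= 3: N-T = 20 → U
  i= 4: Y-H = 17 → R
  i= 5: R-K =  7 → H
  i= 6: B-M = 15 → P
  i= 7: R-X = 20 → U
  i= 8: O-X = 17 → R
  i= 9: N-G =  7 → H
  i=10: R-C = 15 → P
  i=11: C-I = 20 → U
  i=12: Z-I = 17 → R
  i=13: N-G =  7 → H
  i=14: W-H = 15 → P
  i=15: O-U = 20 → U
  i=16: K-T = 17 → R
  i=17: A-T =  7 → H
  shifts repeat with period 4: RHPU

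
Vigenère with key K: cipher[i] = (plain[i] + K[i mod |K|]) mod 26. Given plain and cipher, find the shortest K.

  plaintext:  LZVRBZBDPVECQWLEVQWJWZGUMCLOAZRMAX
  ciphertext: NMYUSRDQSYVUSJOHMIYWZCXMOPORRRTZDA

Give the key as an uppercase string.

CNDDRS

  i= 0: N-L =  2 → C
  i= 1: M-Z = 13 → N
  i= 2: Y-V =  3 → D
  i= 3: U-R =  3 → D
  i= 4: S-B = 17 → R
  i= 5: R-Z = 18 → S
  i= 6: D-B =  2 → C
  i= 7: Q-D = 13 → N
  i= 8: S-P =  3 → D
  i= 9: Y-V =  3 → D
  i=10: V-E = 17 → R
  i=11: U-C = 18 → S
  i=12: S-Q =  2 → C
  i=13: J-W = 13 → N
  i=14: O-L =  3 → D
  i=15: H-E =  3 → D
  i=16: M-V = 17 → R
  i=17: I-Q = 18 → S
  i=18: Y-W =  2 → C
  i=19: W-J = 13 → N
  i=20: Z-W =  3 → D
  i=21: C-Z =  3 → D
  i=22: X-G = 17 → R
  i=23: M-U = 18 → S
  i=24: O-M =  2 → C
  i=25: P-C = 13 → N
  i=26: O-L =  3 → D
  i=27: R-O =  3 → D
  i=28: R-A = 17 → R
  i=29: R-Z = 18 → S
  i=30: T-R =  2 → C
  i=31: Z-M = 13 → N
  i=32: D-A =  3 → D
  i=33: A-X =  3 → D
  shifts repeat with period 6: CNDDRS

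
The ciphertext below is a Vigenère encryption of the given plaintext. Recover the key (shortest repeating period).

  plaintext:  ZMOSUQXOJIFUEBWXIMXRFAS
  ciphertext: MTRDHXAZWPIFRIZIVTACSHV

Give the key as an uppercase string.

  i= 0: M-Z = 13 → N
  i= 1: T-M =  7 → H
  i= 2: R-O =  3 → D
  i= 3: D-S = 11 → L
  i= 4: H-U = 13 → N
  i= 5: X-Q =  7 → H
  i= 6: A-X =  3 → D
  i= 7: Z-O = 11 → L
  i= 8: W-J = 13 → N
  i= 9: P-I =  7 → H
  i=10: I-F =  3 → D
  i=11: F-U = 11 → L
  i=12: R-E = 13 → N
  i=13: I-B =  7 → H
  i=14: Z-W =  3 → D
  i=15: I-X = 11 → L
  i=16: V-I = 13 → N
  i=17: T-M =  7 → H
  i=18: A-X =  3 → D
  i=19: C-R = 11 → L
  i=20: S-F = 13 → N
  i=21: H-A =  7 → H
  i=22: V-S =  3 → D
  shifts repeat with period 4: NHDL

NHDL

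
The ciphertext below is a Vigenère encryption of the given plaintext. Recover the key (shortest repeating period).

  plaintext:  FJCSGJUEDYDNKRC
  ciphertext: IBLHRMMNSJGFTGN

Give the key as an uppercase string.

DSJPL

  i= 0: I-F =  3 → D
  i= 1: B-J = 18 → S
  i= 2: L-C =  9 → J
  i= 3: H-S = 15 → P
  i= 4: R-G = 11 → L
  i= 5: M-J =  3 → D
  i= 6: M-U = 18 → S
  i= 7: N-E =  9 → J
  i= 8: S-D = 15 → P
  i= 9: J-Y = 11 → L
  i=10: G-D =  3 → D
  i=11: F-N = 18 → S
  i=12: T-K =  9 → J
  i=13: G-R = 15 → P
  i=14: N-C = 11 → L
  shifts repeat with period 5: DSJPL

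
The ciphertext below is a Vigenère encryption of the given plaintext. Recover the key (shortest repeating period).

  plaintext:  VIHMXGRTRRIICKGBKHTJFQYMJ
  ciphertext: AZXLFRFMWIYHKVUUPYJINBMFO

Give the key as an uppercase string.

  i= 0: A-V =  5 → F
  i= 1: Z-I = 17 → R
  i= 2: X-H = 16 → Q
  i= 3: L-M = 25 → Z
  i= 4: F-X =  8 → I
  i= 5: R-G = 11 → L
  i= 6: F-R = 14 → O
  i= 7: M-T = 19 → T
  i= 8: W-R =  5 → F
  i= 9: I-R = 17 → R
  i=10: Y-I = 16 → Q
  i=11: H-I = 25 → Z
  i=12: K-C =  8 → I
  i=13: V-K = 11 → L
  i=14: U-G = 14 → O
  i=15: U-B = 19 → T
  i=16: P-K =  5 → F
  i=17: Y-H = 17 → R
  i=18: J-T = 16 → Q
  i=19: I-J = 25 → Z
  i=20: N-F =  8 → I
  i=21: B-Q = 11 → L
  i=22: M-Y = 14 → O
  i=23: F-M = 19 → T
  i=24: O-J =  5 → F
  shifts repeat with period 8: FRQZILOT

FRQZILOT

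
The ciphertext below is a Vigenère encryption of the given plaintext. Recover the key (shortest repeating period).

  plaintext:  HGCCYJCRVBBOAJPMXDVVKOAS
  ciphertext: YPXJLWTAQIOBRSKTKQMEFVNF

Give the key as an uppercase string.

  i= 0: Y-H = 17 → R
  i= 1: P-G =  9 → J
  i= 2: X-C = 21 → V
  i= 3: J-C =  7 → H
  i= 4: L-Y = 13 → N
  i= 5: W-J = 13 → N
  i= 6: T-C = 17 → R
  i= 7: A-R =  9 → J
  i= 8: Q-V = 21 → V
  i= 9: I-B =  7 → H
  i=10: O-B = 13 → N
  i=11: B-O = 13 → N
  i=12: R-A = 17 → R
  i=13: S-J =  9 → J
  i=14: K-P = 21 → V
  i=15: T-M =  7 → H
  i=16: K-X = 13 → N
  i=17: Q-D = 13 → N
  i=18: M-V = 17 → R
  i=19: E-V =  9 → J
  i=20: F-K = 21 → V
  i=21: V-O =  7 → H
  i=22: N-A = 13 → N
  i=23: F-S = 13 → N
  shifts repeat with period 6: RJVHNN

RJVHNN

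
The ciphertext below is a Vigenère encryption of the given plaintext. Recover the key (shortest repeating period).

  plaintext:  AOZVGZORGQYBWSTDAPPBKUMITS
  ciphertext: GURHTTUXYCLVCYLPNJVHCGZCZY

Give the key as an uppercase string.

GGSMNU

  i= 0: G-A =  6 → G
  i= 1: U-O =  6 → G
  i= 2: R-Z = 18 → S
  i= 3: H-V = 12 → M
  i= 4: T-G = 13 → N
  i= 5: T-Z = 20 → U
  i= 6: U-O =  6 → G
  i= 7: X-R =  6 → G
  i= 8: Y-G = 18 → S
  i= 9: C-Q = 12 → M
  i=10: L-Y = 13 → N
  i=11: V-B = 20 → U
  i=12: C-W =  6 → G
  i=13: Y-S =  6 → G
  i=14: L-T = 18 → S
  i=15: P-D = 12 → M
  i=16: N-A = 13 → N
  i=17: J-P = 20 → U
  i=18: V-P =  6 → G
  i=19: H-B =  6 → G
  i=20: C-K = 18 → S
  i=21: G-U = 12 → M
  i=22: Z-M = 13 → N
  i=23: C-I = 20 → U
  i=24: Z-T =  6 → G
  i=25: Y-S =  6 → G
  shifts repeat with period 6: GGSMNU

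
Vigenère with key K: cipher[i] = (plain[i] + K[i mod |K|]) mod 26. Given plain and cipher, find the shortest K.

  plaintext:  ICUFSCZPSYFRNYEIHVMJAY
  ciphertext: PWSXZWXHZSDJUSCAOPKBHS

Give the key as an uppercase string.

  i= 0: P-I =  7 → H
  i= 1: W-C = 20 → U
  i= 2: S-U = 24 → Y
  i= 3: X-F = 18 → S
  i= 4: Z-S =  7 → H
  i= 5: W-C = 20 → U
  i= 6: X-Z = 24 → Y
  i= 7: H-P = 18 → S
  i= 8: Z-S =  7 → H
  i= 9: S-Y = 20 → U
  i=10: D-F = 24 → Y
  i=11: J-R = 18 → S
  i=12: U-N =  7 → H
  i=13: S-Y = 20 → U
  i=14: C-E = 24 → Y
  i=15: A-I = 18 → S
  i=16: O-H =  7 → H
  i=17: P-V = 20 → U
  i=18: K-M = 24 → Y
  i=19: B-J = 18 → S
  i=20: H-A =  7 → H
  i=21: S-Y = 20 → U
  shifts repeat with period 4: HUYS

HUYS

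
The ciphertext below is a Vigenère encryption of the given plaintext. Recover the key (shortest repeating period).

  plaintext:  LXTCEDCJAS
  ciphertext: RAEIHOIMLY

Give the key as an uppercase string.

  i= 0: R-L =  6 → G
  i= 1: A-X =  3 → D
  i= 2: E-T = 11 → L
  i= 3: I-C =  6 → G
  i= 4: H-E =  3 → D
  i= 5: O-D = 11 → L
  i= 6: I-C =  6 → G
  i= 7: M-J =  3 → D
  i= 8: L-A = 11 → L
  i= 9: Y-S =  6 → G
  shifts repeat with period 3: GDL

GDL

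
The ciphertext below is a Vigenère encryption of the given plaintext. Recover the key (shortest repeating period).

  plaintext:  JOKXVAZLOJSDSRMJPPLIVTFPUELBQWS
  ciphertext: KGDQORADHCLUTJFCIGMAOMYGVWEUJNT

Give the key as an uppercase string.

  i= 0: K-J =  1 → B
  i= 1: G-O = 18 → S
  i= 2: D-K = 19 → T
  i= 3: Q-X = 19 → T
  i= 4: O-V = 19 → T
  i= 5: R-A = 17 → R
  i= 6: A-Z =  1 → B
  i= 7: D-L = 18 → S
  i= 8: H-O = 19 → T
  i= 9: C-J = 19 → T
  i=10: L-S = 19 → T
  i=11: U-D = 17 → R
  i=12: T-S =  1 → B
  i=13: J-R = 18 → S
  i=14: F-M = 19 → T
  i=15: C-J = 19 → T
  i=16: I-P = 19 → T
  i=17: G-P = 17 → R
  i=18: M-L =  1 → B
  i=19: A-I = 18 → S
  i=20: O-V = 19 → T
  i=21: M-T = 19 → T
  i=22: Y-F = 19 → T
  i=23: G-P = 17 → R
  i=24: V-U =  1 → B
  i=25: W-E = 18 → S
  i=26: E-L = 19 → T
  i=27: U-B = 19 → T
  i=28: J-Q = 19 → T
  i=29: N-W = 17 → R
  i=30: T-S =  1 → B
  shifts repeat with period 6: BSTTTR

BSTTTR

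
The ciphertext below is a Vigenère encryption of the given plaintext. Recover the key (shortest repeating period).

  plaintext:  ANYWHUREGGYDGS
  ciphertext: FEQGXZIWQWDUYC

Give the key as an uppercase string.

FRSKQ

  i= 0: F-A =  5 → F
  i= 1: E-N = 17 → R
  i= 2: Q-Y = 18 → S
  i= 3: G-W = 10 → K
  i= 4: X-H = 16 → Q
  i= 5: Z-U =  5 → F
  i= 6: I-R = 17 → R
  i= 7: W-E = 18 → S
  i= 8: Q-G = 10 → K
  i= 9: W-G = 16 → Q
  i=10: D-Y =  5 → F
  i=11: U-D = 17 → R
  i=12: Y-G = 18 → S
  i=13: C-S = 10 → K
  shifts repeat with period 5: FRSKQ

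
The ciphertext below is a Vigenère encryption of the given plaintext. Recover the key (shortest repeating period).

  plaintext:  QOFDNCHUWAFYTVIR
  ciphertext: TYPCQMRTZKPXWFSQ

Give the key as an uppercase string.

DKKZ

  i= 0: T-Q =  3 → D
  i= 1: Y-O = 10 → K
  i= 2: P-F = 10 → K
  i= 3: C-D = 25 → Z
  i= 4: Q-N =  3 → D
  i= 5: M-C = 10 → K
  i= 6: R-H = 10 → K
  i= 7: T-U = 25 → Z
  i= 8: Z-W =  3 → D
  i= 9: K-A = 10 → K
  i=10: P-F = 10 → K
  i=11: X-Y = 25 → Z
  i=12: W-T =  3 → D
  i=13: F-V = 10 → K
  i=14: S-I = 10 → K
  i=15: Q-R = 25 → Z
  shifts repeat with period 4: DKKZ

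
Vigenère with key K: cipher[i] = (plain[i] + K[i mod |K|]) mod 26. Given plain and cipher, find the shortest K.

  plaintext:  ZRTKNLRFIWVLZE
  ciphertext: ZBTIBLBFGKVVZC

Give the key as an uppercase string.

  i= 0: Z-Z =  0 → A
  i= 1: B-R = 10 → K
  i= 2: T-T =  0 → A
  i= 3: I-K = 24 → Y
  i= 4: B-N = 14 → O
  i= 5: L-L =  0 → A
  i= 6: B-R = 10 → K
  i= 7: F-F =  0 → A
  i= 8: G-I = 24 → Y
  i= 9: K-W = 14 → O
  i=10: V-V =  0 → A
  i=11: V-L = 10 → K
  i=12: Z-Z =  0 → A
  i=13: C-E = 24 → Y
  shifts repeat with period 5: AKAYO

AKAYO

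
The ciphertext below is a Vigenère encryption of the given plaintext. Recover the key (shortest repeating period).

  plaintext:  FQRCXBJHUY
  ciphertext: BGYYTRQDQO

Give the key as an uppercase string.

WQHW

  i= 0: B-F = 22 → W
  i= 1: G-Q = 16 → Q
  i= 2: Y-R =  7 → H
  i= 3: Y-C = 22 → W
  i= 4: T-X = 22 → W
  i= 5: R-B = 16 → Q
  i= 6: Q-J =  7 → H
  i= 7: D-H = 22 → W
  i= 8: Q-U = 22 → W
  i= 9: O-Y = 16 → Q
  shifts repeat with period 4: WQHW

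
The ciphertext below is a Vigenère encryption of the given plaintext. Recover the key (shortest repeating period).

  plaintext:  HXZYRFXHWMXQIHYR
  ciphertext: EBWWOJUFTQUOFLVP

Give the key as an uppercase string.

XEXY

  i= 0: E-H = 23 → X
  i= 1: B-X =  4 → E
  i= 2: W-Z = 23 → X
  i= 3: W-Y = 24 → Y
  i= 4: O-R = 23 → X
  i= 5: J-F =  4 → E
  i= 6: U-X = 23 → X
  i= 7: F-H = 24 → Y
  i= 8: T-W = 23 → X
  i= 9: Q-M =  4 → E
  i=10: U-X = 23 → X
  i=11: O-Q = 24 → Y
  i=12: F-I = 23 → X
  i=13: L-H =  4 → E
  i=14: V-Y = 23 → X
  i=15: P-R = 24 → Y
  shifts repeat with period 4: XEXY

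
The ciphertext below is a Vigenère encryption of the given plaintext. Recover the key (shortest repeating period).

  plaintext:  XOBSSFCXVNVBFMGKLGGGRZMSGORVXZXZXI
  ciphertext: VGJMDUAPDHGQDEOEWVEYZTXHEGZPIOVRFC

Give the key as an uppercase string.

  i= 0: V-X = 24 → Y
  i= 1: G-O = 18 → S
  i= 2: J-B =  8 → I
  i= 3: M-S = 20 → U
  i= 4: D-S = 11 → L
  i= 5: U-F = 15 → P
  i= 6: A-C = 24 → Y
  i= 7: P-X = 18 → S
  i= 8: D-V =  8 → I
  i= 9: H-N = 20 → U
  i=10: G-V = 11 → L
  i=11: Q-B = 15 → P
  i=12: D-F = 24 → Y
  i=13: E-M = 18 → S
  i=14: O-G =  8 → I
  i=15: E-K = 20 → U
  i=16: W-L = 11 → L
  i=17: V-G = 15 → P
  i=18: E-G = 24 → Y
  i=19: Y-G = 18 → S
  i=20: Z-R =  8 → I
  i=21: T-Z = 20 → U
  i=22: X-M = 11 → L
  i=23: H-S = 15 → P
  i=24: E-G = 24 → Y
  i=25: G-O = 18 → S
  i=26: Z-R =  8 → I
  i=27: P-V = 20 → U
  i=28: I-X = 11 → L
  i=29: O-Z = 15 → P
  i=30: V-X = 24 → Y
  i=31: R-Z = 18 → S
  i=32: F-X =  8 → I
  i=33: C-I = 20 → U
  shifts repeat with period 6: YSIULP

YSIULP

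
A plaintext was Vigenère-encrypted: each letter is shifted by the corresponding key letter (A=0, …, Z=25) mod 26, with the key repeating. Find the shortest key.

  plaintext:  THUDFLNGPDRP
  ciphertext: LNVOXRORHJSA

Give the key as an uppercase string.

SGBL

  i= 0: L-T = 18 → S
  i= 1: N-H =  6 → G
  i= 2: V-U =  1 → B
  i= 3: O-D = 11 → L
  i= 4: X-F = 18 → S
  i= 5: R-L =  6 → G
  i= 6: O-N =  1 → B
  i= 7: R-G = 11 → L
  i= 8: H-P = 18 → S
  i= 9: J-D =  6 → G
  i=10: S-R =  1 → B
  i=11: A-P = 11 → L
  shifts repeat with period 4: SGBL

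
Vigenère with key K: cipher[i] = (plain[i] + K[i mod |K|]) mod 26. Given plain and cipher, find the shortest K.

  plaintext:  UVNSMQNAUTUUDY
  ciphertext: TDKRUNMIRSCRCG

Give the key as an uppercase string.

ZIX

  i= 0: T-U = 25 → Z
  i= 1: D-V =  8 → I
  i= 2: K-N = 23 → X
  i= 3: R-S = 25 → Z
  i= 4: U-M =  8 → I
  i= 5: N-Q = 23 → X
  i= 6: M-N = 25 → Z
  i= 7: I-A =  8 → I
  i= 8: R-U = 23 → X
  i= 9: S-T = 25 → Z
  i=10: C-U =  8 → I
  i=11: R-U = 23 → X
  i=12: C-D = 25 → Z
  i=13: G-Y =  8 → I
  shifts repeat with period 3: ZIX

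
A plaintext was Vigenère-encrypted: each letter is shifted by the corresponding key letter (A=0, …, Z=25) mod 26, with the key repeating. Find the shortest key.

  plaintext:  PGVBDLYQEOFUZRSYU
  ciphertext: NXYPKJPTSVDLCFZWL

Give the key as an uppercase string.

YRDOH

  i= 0: N-P = 24 → Y
  i= 1: X-G = 17 → R
  i= 2: Y-V =  3 → D
  i= 3: P-B = 14 → O
  i= 4: K-D =  7 → H
  i= 5: J-L = 24 → Y
  i= 6: P-Y = 17 → R
  i= 7: T-Q =  3 → D
  i= 8: S-E = 14 → O
  i= 9: V-O =  7 → H
  i=10: D-F = 24 → Y
  i=11: L-U = 17 → R
  i=12: C-Z =  3 → D
  i=13: F-R = 14 → O
  i=14: Z-S =  7 → H
  i=15: W-Y = 24 → Y
  i=16: L-U = 17 → R
  shifts repeat with period 5: YRDOH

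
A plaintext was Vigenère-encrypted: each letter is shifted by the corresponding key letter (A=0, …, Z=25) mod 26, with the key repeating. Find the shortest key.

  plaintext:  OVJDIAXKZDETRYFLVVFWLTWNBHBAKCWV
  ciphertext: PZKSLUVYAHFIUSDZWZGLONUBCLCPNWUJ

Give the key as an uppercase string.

BEBPDUYO

  i= 0: P-O =  1 → B
  i= 1: Z-V =  4 → E
  i= 2: K-J =  1 → B
  i= 3: S-D = 15 → P
  i= 4: L-I =  3 → D
  i= 5: U-A = 20 → U
  i= 6: V-X = 24 → Y
  i= 7: Y-K = 14 → O
  i= 8: A-Z =  1 → B
  i= 9: H-D =  4 → E
  i=10: F-E =  1 → B
  i=11: I-T = 15 → P
  i=12: U-R =  3 → D
  i=13: S-Y = 20 → U
  i=14: D-F = 24 → Y
  i=15: Z-L = 14 → O
  i=16: W-V =  1 → B
  i=17: Z-V =  4 → E
  i=18: G-F =  1 → B
  i=19: L-W = 15 → P
  i=20: O-L =  3 → D
  i=21: N-T = 20 → U
  i=22: U-W = 24 → Y
  i=23: B-N = 14 → O
  i=24: C-B =  1 → B
  i=25: L-H =  4 → E
  i=26: C-B =  1 → B
  i=27: P-A = 15 → P
  i=28: N-K =  3 → D
  i=29: W-C = 20 → U
  i=30: U-W = 24 → Y
  i=31: J-V = 14 → O
  shifts repeat with period 8: BEBPDUYO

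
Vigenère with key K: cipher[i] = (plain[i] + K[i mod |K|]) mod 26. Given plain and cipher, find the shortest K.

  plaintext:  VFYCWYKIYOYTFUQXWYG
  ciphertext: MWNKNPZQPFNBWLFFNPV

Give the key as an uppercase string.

  i= 0: M-V = 17 → R
  i= 1: W-F = 17 → R
  i= 2: N-Y = 15 → P
  i= 3: K-C =  8 → I
  i= 4: N-W = 17 → R
  i= 5: P-Y = 17 → R
  i= 6: Z-K = 15 → P
  i= 7: Q-I =  8 → I
  i= 8: P-Y = 17 → R
  i= 9: F-O = 17 → R
  i=10: N-Y = 15 → P
  i=11: B-T =  8 → I
  i=12: W-F = 17 → R
  i=13: L-U = 17 → R
  i=14: F-Q = 15 → P
  i=15: F-X =  8 → I
  i=16: N-W = 17 → R
  i=17: P-Y = 17 → R
  i=18: V-G = 15 → P
  shifts repeat with period 4: RRPI

RRPI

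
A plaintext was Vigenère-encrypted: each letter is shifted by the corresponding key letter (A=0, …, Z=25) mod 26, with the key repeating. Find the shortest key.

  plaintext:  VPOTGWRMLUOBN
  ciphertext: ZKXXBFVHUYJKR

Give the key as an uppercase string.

  i= 0: Z-V =  4 → E
  i= 1: K-P = 21 → V
  i= 2: X-O =  9 → J
  i= 3: X-T =  4 → E
  i= 4: B-G = 21 → V
  i= 5: F-W =  9 → J
  i= 6: V-R =  4 → E
  i= 7: H-M = 21 → V
  i= 8: U-L =  9 → J
  i= 9: Y-U =  4 → E
  i=10: J-O = 21 → V
  i=11: K-B =  9 → J
  i=12: R-N =  4 → E
  shifts repeat with period 3: EVJ

EVJ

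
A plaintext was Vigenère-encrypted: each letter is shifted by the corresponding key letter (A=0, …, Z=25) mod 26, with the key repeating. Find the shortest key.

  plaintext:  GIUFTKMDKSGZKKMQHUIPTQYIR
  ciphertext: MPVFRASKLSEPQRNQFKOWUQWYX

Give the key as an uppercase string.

GHBAYQ

  i= 0: M-G =  6 → G
  i= 1: P-I =  7 → H
  i= 2: V-U =  1 → B
  i= 3: F-F =  0 → A
  i= 4: R-T = 24 → Y
  i= 5: A-K = 16 → Q
  i= 6: S-M =  6 → G
  i= 7: K-D =  7 → H
  i= 8: L-K =  1 → B
  i= 9: S-S =  0 → A
  i=10: E-G = 24 → Y
  i=11: P-Z = 16 → Q
  i=12: Q-K =  6 → G
  i=13: R-K =  7 → H
  i=14: N-M =  1 → B
  i=15: Q-Q =  0 → A
  i=16: F-H = 24 → Y
  i=17: K-U = 16 → Q
  i=18: O-I =  6 → G
  i=19: W-P =  7 → H
  i=20: U-T =  1 → B
  i=21: Q-Q =  0 → A
  i=22: W-Y = 24 → Y
  i=23: Y-I = 16 → Q
  i=24: X-R =  6 → G
  shifts repeat with period 6: GHBAYQ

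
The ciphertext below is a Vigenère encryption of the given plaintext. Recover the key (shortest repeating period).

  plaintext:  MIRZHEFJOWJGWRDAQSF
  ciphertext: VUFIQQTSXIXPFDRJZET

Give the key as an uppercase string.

  i= 0: V-M =  9 → J
  i= 1: U-I = 12 → M
  i= 2: F-R = 14 → O
  i= 3: I-Z =  9 → J
  i= 4: Q-H =  9 → J
  i= 5: Q-E = 12 → M
  i= 6: T-F = 14 → O
  i= 7: S-J =  9 → J
  i= 8: X-O =  9 → J
  i= 9: I-W = 12 → M
  i=10: X-J = 14 → O
  i=11: P-G =  9 → J
  i=12: F-W =  9 → J
  i=13: D-R = 12 → M
  i=14: R-D = 14 → O
  i=15: J-A =  9 → J
  i=16: Z-Q =  9 → J
  i=17: E-S = 12 → M
  i=18: T-F = 14 → O
  shifts repeat with period 4: JMOJ

JMOJ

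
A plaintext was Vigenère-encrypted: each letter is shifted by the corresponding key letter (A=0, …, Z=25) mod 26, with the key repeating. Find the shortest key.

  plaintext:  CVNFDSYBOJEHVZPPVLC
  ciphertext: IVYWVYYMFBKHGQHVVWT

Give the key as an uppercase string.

GALRS

  i= 0: I-C =  6 → G
  i= 1: V-V =  0 → A
  i= 2: Y-N = 11 → L
  i= 3: W-F = 17 → R
  i= 4: V-D = 18 → S
  i= 5: Y-S =  6 → G
  i= 6: Y-Y =  0 → A
  i= 7: M-B = 11 → L
  i= 8: F-O = 17 → R
  i= 9: B-J = 18 → S
  i=10: K-E =  6 → G
  i=11: H-H =  0 → A
  i=12: G-V = 11 → L
  i=13: Q-Z = 17 → R
  i=14: H-P = 18 → S
  i=15: V-P =  6 → G
  i=16: V-V =  0 → A
  i=17: W-L = 11 → L
  i=18: T-C = 17 → R
  shifts repeat with period 5: GALRS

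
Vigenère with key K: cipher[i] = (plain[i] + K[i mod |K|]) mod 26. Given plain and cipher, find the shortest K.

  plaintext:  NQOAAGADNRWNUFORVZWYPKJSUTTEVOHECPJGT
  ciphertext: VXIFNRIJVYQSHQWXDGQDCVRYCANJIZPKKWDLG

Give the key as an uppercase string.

  i= 0: V-N =  8 → I
  i= 1: X-Q =  7 → H
  i= 2: I-O = 20 → U
  i= 3: F-A =  5 → F
  i= 4: N-A = 13 → N
  i= 5: R-G = 11 → L
  i= 6: I-A =  8 → I
  i= 7: J-D =  6 → G
  i= 8: V-N =  8 → I
  i= 9: Y-R =  7 → H
  i=10: Q-W = 20 → U
  i=11: S-N =  5 → F
  i=12: H-U = 13 → N
  i=13: Q-F = 11 → L
  i=14: W-O =  8 → I
  i=15: X-R =  6 → G
  i=16: D-V =  8 → I
  i=17: G-Z =  7 → H
  i=18: Q-W = 20 → U
  i=19: D-Y =  5 → F
  i=20: C-P = 13 → N
  i=21: V-K = 11 → L
  i=22: R-J =  8 → I
  i=23: Y-S =  6 → G
  i=24: C-U =  8 → I
  i=25: A-T =  7 → H
  i=26: N-T = 20 → U
  i=27: J-E =  5 → F
  i=28: I-V = 13 → N
  i=29: Z-O = 11 → L
  i=30: P-H =  8 → I
  i=31: K-E =  6 → G
  i=32: K-C =  8 → I
  i=33: W-P =  7 → H
  i=34: D-J = 20 → U
  i=35: L-G =  5 → F
  i=36: G-T = 13 → N
  shifts repeat with period 8: IHUFNLIG

IHUFNLIG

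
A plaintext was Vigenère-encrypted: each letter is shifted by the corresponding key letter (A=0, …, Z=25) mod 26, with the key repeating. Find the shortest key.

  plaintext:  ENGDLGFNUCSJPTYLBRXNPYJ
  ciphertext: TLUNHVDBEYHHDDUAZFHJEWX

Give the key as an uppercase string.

PYOKW

  i= 0: T-E = 15 → P
  i= 1: L-N = 24 → Y
  i= 2: U-G = 14 → O
  i= 3: N-D = 10 → K
  i= 4: H-L = 22 → W
  i= 5: V-G = 15 → P
  i= 6: D-F = 24 → Y
  i= 7: B-N = 14 → O
  i= 8: E-U = 10 → K
  i= 9: Y-C = 22 → W
  i=10: H-S = 15 → P
  i=11: H-J = 24 → Y
  i=12: D-P = 14 → O
  i=13: D-T = 10 → K
  i=14: U-Y = 22 → W
  i=15: A-L = 15 → P
  i=16: Z-B = 24 → Y
  i=17: F-R = 14 → O
  i=18: H-X = 10 → K
  i=19: J-N = 22 → W
  i=20: E-P = 15 → P
  i=21: W-Y = 24 → Y
  i=22: X-J = 14 → O
  shifts repeat with period 5: PYOKW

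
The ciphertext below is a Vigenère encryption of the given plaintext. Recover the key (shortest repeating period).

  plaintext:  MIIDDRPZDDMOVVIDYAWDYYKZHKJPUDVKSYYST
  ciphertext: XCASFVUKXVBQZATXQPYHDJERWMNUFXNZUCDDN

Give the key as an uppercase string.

LUSPCEF

  i= 0: X-M = 11 → L
  i= 1: C-I = 20 → U
  i= 2: A-I = 18 → S
  i= 3: S-D = 15 → P
  i= 4: F-D =  2 → C
  i= 5: V-R =  4 → E
  i= 6: U-P =  5 → F
  i= 7: K-Z = 11 → L
  i= 8: X-D = 20 → U
  i= 9: V-D = 18 → S
  i=10: B-M = 15 → P
  i=11: Q-O =  2 → C
  i=12: Z-V =  4 → E
  i=13: A-V =  5 → F
  i=14: T-I = 11 → L
  i=15: X-D = 20 → U
  i=16: Q-Y = 18 → S
  i=17: P-A = 15 → P
  i=18: Y-W =  2 → C
  i=19: H-D =  4 → E
  i=20: D-Y =  5 → F
  i=21: J-Y = 11 → L
  i=22: E-K = 20 → U
  i=23: R-Z = 18 → S
  i=24: W-H = 15 → P
  i=25: M-K =  2 → C
  i=26: N-J =  4 → E
  i=27: U-P =  5 → F
  i=28: F-U = 11 → L
  i=29: X-D = 20 → U
  i=30: N-V = 18 → S
  i=31: Z-K = 15 → P
  i=32: U-S =  2 → C
  i=33: C-Y =  4 → E
  i=34: D-Y =  5 → F
  i=35: D-S = 11 → L
  i=36: N-T = 20 → U
  shifts repeat with period 7: LUSPCEF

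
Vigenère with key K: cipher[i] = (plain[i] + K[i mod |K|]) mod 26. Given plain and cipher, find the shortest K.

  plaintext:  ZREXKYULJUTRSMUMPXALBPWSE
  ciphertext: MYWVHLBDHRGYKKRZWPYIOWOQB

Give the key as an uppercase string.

NHSYX

  i= 0: M-Z = 13 → N
  i= 1: Y-R =  7 → H
  i= 2: W-E = 18 → S
  i= 3: V-X = 24 → Y
  i= 4: H-K = 23 → X
  i= 5: L-Y = 13 → N
  i= 6: B-U =  7 → H
  i= 7: D-L = 18 → S
  i= 8: H-J = 24 → Y
  i= 9: R-U = 23 → X
  i=10: G-T = 13 → N
  i=11: Y-R =  7 → H
  i=12: K-S = 18 → S
  i=13: K-M = 24 → Y
  i=14: R-U = 23 → X
  i=15: Z-M = 13 → N
  i=16: W-P =  7 → H
  i=17: P-X = 18 → S
  i=18: Y-A = 24 → Y
  i=19: I-L = 23 → X
  i=20: O-B = 13 → N
  i=21: W-P =  7 → H
  i=22: O-W = 18 → S
  i=23: Q-S = 24 → Y
  i=24: B-E = 23 → X
  shifts repeat with period 5: NHSYX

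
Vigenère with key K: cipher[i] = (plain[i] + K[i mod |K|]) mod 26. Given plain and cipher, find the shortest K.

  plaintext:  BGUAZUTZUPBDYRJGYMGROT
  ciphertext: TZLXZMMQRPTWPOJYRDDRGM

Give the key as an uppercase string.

  i= 0: T-B = 18 → S
  i= 1: Z-G = 19 → T
  i= 2: L-U = 17 → R
  i= 3: X-A = 23 → X
  i= 4: Z-Z =  0 → A
  i= 5: M-U = 18 → S
  i= 6: M-T = 19 → T
  i= 7: Q-Z = 17 → R
  i= 8: R-U = 23 → X
  i= 9: P-P =  0 → A
  i=10: T-B = 18 → S
  i=11: W-D = 19 → T
  i=12: P-Y = 17 → R
  i=13: O-R = 23 → X
  i=14: J-J =  0 → A
  i=15: Y-G = 18 → S
  i=16: R-Y = 19 → T
  i=17: D-M = 17 → R
  i=18: D-G = 23 → X
  i=19: R-R =  0 → A
  i=20: G-O = 18 → S
  i=21: M-T = 19 → T
  shifts repeat with period 5: STRXA

STRXA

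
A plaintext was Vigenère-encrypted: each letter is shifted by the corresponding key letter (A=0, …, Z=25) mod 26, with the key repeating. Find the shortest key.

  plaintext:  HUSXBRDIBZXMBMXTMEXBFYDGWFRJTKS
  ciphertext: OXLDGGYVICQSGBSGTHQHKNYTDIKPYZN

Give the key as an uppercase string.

  i= 0: O-H =  7 → H
  i= 1: X-U =  3 → D
  i= 2: L-S = 19 → T
  i= 3: D-X =  6 → G
  i= 4: G-B =  5 → F
  i= 5: G-R = 15 → P
  i= 6: Y-D = 21 → V
  i= 7: V-I = 13 → N
  i= 8: I-B =  7 → H
  i= 9: C-Z =  3 → D
  i=10: Q-X = 19 → T
  i=11: S-M =  6 → G
  i=12: G-B =  5 → F
  i=13: B-M = 15 → P
  i=14: S-X = 21 → V
  i=15: G-T = 13 → N
  i=16: T-M =  7 → H
  i=17: H-E =  3 → D
  i=18: Q-X = 19 → T
  i=19: H-B =  6 → G
  i=20: K-F =  5 → F
  i=21: N-Y = 15 → P
  i=22: Y-D = 21 → V
  i=23: T-G = 13 → N
  i=24: D-W =  7 → H
  i=25: I-F =  3 → D
  i=26: K-R = 19 → T
  i=27: P-J =  6 → G
  i=28: Y-T =  5 → F
  i=29: Z-K = 15 → P
  i=30: N-S = 21 → V
  shifts repeat with period 8: HDTGFPVN

HDTGFPVN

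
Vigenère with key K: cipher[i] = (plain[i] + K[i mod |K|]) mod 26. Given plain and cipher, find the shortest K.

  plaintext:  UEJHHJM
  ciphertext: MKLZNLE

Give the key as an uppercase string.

  i= 0: M-U = 18 → S
  i= 1: K-E =  6 → G
  i= 2: L-J =  2 → C
  i= 3: Z-H = 18 → S
  i= 4: N-H =  6 → G
  i= 5: L-J =  2 → C
  i= 6: E-M = 18 → S
  shifts repeat with period 3: SGC

SGC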